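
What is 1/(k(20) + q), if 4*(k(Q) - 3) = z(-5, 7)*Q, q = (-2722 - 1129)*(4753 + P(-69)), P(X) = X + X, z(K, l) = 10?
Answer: -1/17772312 ≈ -5.6267e-8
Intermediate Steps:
P(X) = 2*X
q = -17772365 (q = (-2722 - 1129)*(4753 + 2*(-69)) = -3851*(4753 - 138) = -3851*4615 = -17772365)
k(Q) = 3 + 5*Q/2 (k(Q) = 3 + (10*Q)/4 = 3 + 5*Q/2)
1/(k(20) + q) = 1/((3 + (5/2)*20) - 17772365) = 1/((3 + 50) - 17772365) = 1/(53 - 17772365) = 1/(-17772312) = -1/17772312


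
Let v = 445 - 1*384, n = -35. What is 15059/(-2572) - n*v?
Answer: 5476161/2572 ≈ 2129.1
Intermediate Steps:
v = 61 (v = 445 - 384 = 61)
15059/(-2572) - n*v = 15059/(-2572) - (-35)*61 = 15059*(-1/2572) - 1*(-2135) = -15059/2572 + 2135 = 5476161/2572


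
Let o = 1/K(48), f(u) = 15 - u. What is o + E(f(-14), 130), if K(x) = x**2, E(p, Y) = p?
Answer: 66817/2304 ≈ 29.000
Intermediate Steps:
o = 1/2304 (o = 1/(48**2) = 1/2304 ≈ 0.00043403)
o + E(f(-14), 130) = 1/2304 + (15 - 1*(-14)) = 1/2304 + (15 + 14) = 1/2304 + 29 = 66817/2304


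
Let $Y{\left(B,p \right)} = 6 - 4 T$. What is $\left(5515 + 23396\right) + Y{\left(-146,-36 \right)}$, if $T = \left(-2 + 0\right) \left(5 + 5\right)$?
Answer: $28997$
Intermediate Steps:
$T = -20$ ($T = \left(-2\right) 10 = -20$)
$Y{\left(B,p \right)} = 86$ ($Y{\left(B,p \right)} = 6 - -80 = 6 + 80 = 86$)
$\left(5515 + 23396\right) + Y{\left(-146,-36 \right)} = \left(5515 + 23396\right) + 86 = 28911 + 86 = 28997$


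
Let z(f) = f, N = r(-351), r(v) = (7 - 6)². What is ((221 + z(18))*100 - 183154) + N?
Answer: -159253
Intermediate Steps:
r(v) = 1 (r(v) = 1² = 1)
N = 1
((221 + z(18))*100 - 183154) + N = ((221 + 18)*100 - 183154) + 1 = (239*100 - 183154) + 1 = (23900 - 183154) + 1 = -159254 + 1 = -159253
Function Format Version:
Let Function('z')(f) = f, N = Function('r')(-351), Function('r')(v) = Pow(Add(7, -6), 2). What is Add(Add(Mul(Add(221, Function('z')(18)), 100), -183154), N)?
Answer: -159253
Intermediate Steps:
Function('r')(v) = 1 (Function('r')(v) = Pow(1, 2) = 1)
N = 1
Add(Add(Mul(Add(221, Function('z')(18)), 100), -183154), N) = Add(Add(Mul(Add(221, 18), 100), -183154), 1) = Add(Add(Mul(239, 100), -183154), 1) = Add(Add(23900, -183154), 1) = Add(-159254, 1) = -159253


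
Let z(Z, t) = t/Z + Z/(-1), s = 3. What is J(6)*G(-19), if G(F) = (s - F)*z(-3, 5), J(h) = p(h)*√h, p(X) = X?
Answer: 176*√6 ≈ 431.11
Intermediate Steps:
z(Z, t) = -Z + t/Z (z(Z, t) = t/Z + Z*(-1) = t/Z - Z = -Z + t/Z)
J(h) = h^(3/2) (J(h) = h*√h = h^(3/2))
G(F) = 4 - 4*F/3 (G(F) = (3 - F)*(-1*(-3) + 5/(-3)) = (3 - F)*(3 + 5*(-⅓)) = (3 - F)*(3 - 5/3) = (3 - F)*(4/3) = 4 - 4*F/3)
J(6)*G(-19) = 6^(3/2)*(4 - 4/3*(-19)) = (6*√6)*(4 + 76/3) = (6*√6)*(88/3) = 176*√6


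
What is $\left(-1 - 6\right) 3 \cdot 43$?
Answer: $-903$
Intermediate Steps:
$\left(-1 - 6\right) 3 \cdot 43 = \left(-7\right) 3 \cdot 43 = \left(-21\right) 43 = -903$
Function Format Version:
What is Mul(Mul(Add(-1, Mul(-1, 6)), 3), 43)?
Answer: -903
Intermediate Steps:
Mul(Mul(Add(-1, Mul(-1, 6)), 3), 43) = Mul(Mul(Add(-1, -6), 3), 43) = Mul(Mul(-7, 3), 43) = Mul(-21, 43) = -903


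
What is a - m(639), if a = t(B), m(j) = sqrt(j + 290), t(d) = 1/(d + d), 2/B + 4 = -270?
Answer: -137/2 - sqrt(929) ≈ -98.979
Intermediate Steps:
B = -1/137 (B = 2/(-4 - 270) = 2/(-274) = 2*(-1/274) = -1/137 ≈ -0.0072993)
t(d) = 1/(2*d)
m(j) = sqrt(290 + j)
a = -137/2 (a = 1/(2*(-1/137)) = (1/2)*(-137) = -137/2 ≈ -68.500)
a - m(639) = -137/2 - sqrt(290 + 639) = -137/2 - sqrt(929)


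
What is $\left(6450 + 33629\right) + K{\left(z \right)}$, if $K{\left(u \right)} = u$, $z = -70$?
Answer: $40009$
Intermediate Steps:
$\left(6450 + 33629\right) + K{\left(z \right)} = \left(6450 + 33629\right) - 70 = 40079 - 70 = 40009$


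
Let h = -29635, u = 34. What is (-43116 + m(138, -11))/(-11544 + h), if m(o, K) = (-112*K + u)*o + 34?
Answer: -131626/41179 ≈ -3.1964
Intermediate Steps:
m(o, K) = 34 + o*(34 - 112*K) (m(o, K) = (-112*K + 34)*o + 34 = (34 - 112*K)*o + 34 = o*(34 - 112*K) + 34 = 34 + o*(34 - 112*K))
(-43116 + m(138, -11))/(-11544 + h) = (-43116 + (34 + 34*138 - 112*(-11)*138))/(-11544 - 29635) = (-43116 + (34 + 4692 + 170016))/(-41179) = (-43116 + 174742)*(-1/41179) = 131626*(-1/41179) = -131626/41179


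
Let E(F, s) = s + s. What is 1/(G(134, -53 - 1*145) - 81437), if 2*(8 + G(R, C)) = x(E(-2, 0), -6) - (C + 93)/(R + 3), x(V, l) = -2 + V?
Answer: -274/22316099 ≈ -1.2278e-5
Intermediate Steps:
E(F, s) = 2*s
G(R, C) = -9 - (93 + C)/(2*(3 + R)) (G(R, C) = -8 + ((-2 + 2*0) - (C + 93)/(R + 3))/2 = -8 + ((-2 + 0) - (93 + C)/(3 + R))/2 = -8 + (-2 - (93 + C)/(3 + R))/2 = -8 + (-1 - (93 + C)/(2*(3 + R))) = -9 - (93 + C)/(2*(3 + R)))
1/(G(134, -53 - 1*145) - 81437) = 1/((-147 - (-53 - 1*145) - 18*134)/(2*(3 + 134)) - 81437) = 1/((½)*(-147 - (-53 - 145) - 2412)/137 - 81437) = 1/((½)*(1/137)*(-147 - 1*(-198) - 2412) - 81437) = 1/((½)*(1/137)*(-147 + 198 - 2412) - 81437) = 1/((½)*(1/137)*(-2361) - 81437) = 1/(-2361/274 - 81437) = 1/(-22316099/274) = -274/22316099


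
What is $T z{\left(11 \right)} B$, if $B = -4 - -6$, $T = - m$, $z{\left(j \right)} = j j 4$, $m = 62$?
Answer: $-60016$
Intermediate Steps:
$z{\left(j \right)} = 4 j^{2}$ ($z{\left(j \right)} = j^{2} \cdot 4 = 4 j^{2}$)
$T = -62$ ($T = \left(-1\right) 62 = -62$)
$B = 2$ ($B = -4 + 6 = 2$)
$T z{\left(11 \right)} B = - 62 \cdot 4 \cdot 11^{2} \cdot 2 = - 62 \cdot 4 \cdot 121 \cdot 2 = \left(-62\right) 484 \cdot 2 = \left(-30008\right) 2 = -60016$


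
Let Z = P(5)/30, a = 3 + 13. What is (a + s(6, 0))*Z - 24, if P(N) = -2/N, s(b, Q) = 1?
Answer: -1817/75 ≈ -24.227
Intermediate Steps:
a = 16
Z = -1/75 (Z = -2/5/30 = -2*⅕*(1/30) = -⅖*1/30 = -1/75 ≈ -0.013333)
(a + s(6, 0))*Z - 24 = (16 + 1)*(-1/75) - 24 = 17*(-1/75) - 24 = -17/75 - 24 = -1817/75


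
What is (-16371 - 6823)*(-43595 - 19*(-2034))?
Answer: 114787106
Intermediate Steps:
(-16371 - 6823)*(-43595 - 19*(-2034)) = -23194*(-43595 + 38646) = -23194*(-4949) = 114787106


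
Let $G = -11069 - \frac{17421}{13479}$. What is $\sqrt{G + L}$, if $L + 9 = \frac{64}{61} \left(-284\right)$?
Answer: $\frac{i \sqrt{854614343363297}}{274073} \approx 106.66 i$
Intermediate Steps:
$L = - \frac{18725}{61}$ ($L = -9 + \frac{64}{61} \left(-284\right) = -9 - \frac{18176}{61} = - \frac{18725}{61} \approx -306.97$)
$G = - \frac{49738824}{4493}$ ($G = -11069 - 17421 \cdot \frac{1}{13479} = -11069 - \frac{5807}{4493} = - \frac{49738824}{4493} \approx -11070.0$)
$\sqrt{G + L} = \sqrt{- \frac{49738824}{4493} - \frac{18725}{61}} = \sqrt{- \frac{3118199689}{274073}} = \frac{i \sqrt{854614343363297}}{274073}$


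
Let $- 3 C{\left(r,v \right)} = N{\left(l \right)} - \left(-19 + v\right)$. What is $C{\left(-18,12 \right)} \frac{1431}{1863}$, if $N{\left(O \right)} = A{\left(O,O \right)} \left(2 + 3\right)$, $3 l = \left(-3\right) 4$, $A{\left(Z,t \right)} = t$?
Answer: $\frac{689}{207} \approx 3.3285$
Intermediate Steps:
$l = -4$ ($l = \frac{\left(-3\right) 4}{3} = \frac{1}{3} \left(-12\right) = -4$)
$N{\left(O \right)} = 5 O$ ($N{\left(O \right)} = O \left(2 + 3\right) = O 5 = 5 O$)
$C{\left(r,v \right)} = \frac{1}{3} + \frac{v}{3}$ ($C{\left(r,v \right)} = - \frac{5 \left(-4\right) - \left(-19 + v\right)}{3} = - \frac{-20 - \left(-19 + v\right)}{3} = - \frac{-1 - v}{3} = \frac{1}{3} + \frac{v}{3}$)
$C{\left(-18,12 \right)} \frac{1431}{1863} = \left(\frac{1}{3} + \frac{1}{3} \cdot 12\right) \frac{1431}{1863} = \left(\frac{1}{3} + 4\right) 1431 \cdot \frac{1}{1863} = \frac{13}{3} \cdot \frac{53}{69} = \frac{689}{207}$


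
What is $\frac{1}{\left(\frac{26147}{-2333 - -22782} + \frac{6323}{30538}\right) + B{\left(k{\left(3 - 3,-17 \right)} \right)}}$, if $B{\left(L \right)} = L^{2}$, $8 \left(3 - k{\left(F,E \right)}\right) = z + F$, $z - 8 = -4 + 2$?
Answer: $\frac{454161136}{2973937015} \approx 0.15271$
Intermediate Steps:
$z = 6$ ($z = 8 + \left(-4 + 2\right) = 8 - 2 = 6$)
$k{\left(F,E \right)} = \frac{9}{4} - \frac{F}{8}$ ($k{\left(F,E \right)} = 3 - \frac{6 + F}{8} = 3 - \left(\frac{3}{4} + \frac{F}{8}\right) = \frac{9}{4} - \frac{F}{8}$)
$\frac{1}{\left(\frac{26147}{-2333 - -22782} + \frac{6323}{30538}\right) + B{\left(k{\left(3 - 3,-17 \right)} \right)}} = \frac{1}{\left(\frac{26147}{-2333 - -22782} + \frac{6323}{30538}\right) + \left(\frac{9}{4} - \frac{3 - 3}{8}\right)^{2}} = \frac{1}{\left(\frac{26147}{-2333 + 22782} + 6323 \cdot \frac{1}{30538}\right) + \left(\frac{9}{4} - \frac{3 - 3}{8}\right)^{2}} = \frac{1}{\left(\frac{26147}{20449} + \frac{6323}{30538}\right) + \left(\frac{9}{4} - 0\right)^{2}} = \frac{1}{\left(26147 \cdot \frac{1}{20449} + \frac{6323}{30538}\right) + \left(\frac{9}{4} + 0\right)^{2}} = \frac{1}{\left(\frac{2377}{1859} + \frac{6323}{30538}\right) + \left(\frac{9}{4}\right)^{2}} = \frac{1}{\frac{84343283}{56770142} + \frac{81}{16}} = \frac{1}{\frac{2973937015}{454161136}} = \frac{454161136}{2973937015}$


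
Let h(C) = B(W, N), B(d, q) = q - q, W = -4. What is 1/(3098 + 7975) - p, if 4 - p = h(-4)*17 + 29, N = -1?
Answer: 276826/11073 ≈ 25.000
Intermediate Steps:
B(d, q) = 0
h(C) = 0
p = -25 (p = 4 - (0*17 + 29) = 4 - (0 + 29) = 4 - 1*29 = 4 - 29 = -25)
1/(3098 + 7975) - p = 1/(3098 + 7975) - 1*(-25) = 1/11073 + 25 = 276826/11073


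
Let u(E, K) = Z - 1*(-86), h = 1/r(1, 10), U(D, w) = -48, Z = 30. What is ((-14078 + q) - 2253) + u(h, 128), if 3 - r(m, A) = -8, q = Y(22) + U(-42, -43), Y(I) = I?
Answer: -16241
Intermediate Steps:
q = -26 (q = 22 - 48 = -26)
r(m, A) = 11 (r(m, A) = 3 - 1*(-8) = 3 + 8 = 11)
h = 1/11 ≈ 0.090909
u(E, K) = 116 (u(E, K) = 30 - 1*(-86) = 30 + 86 = 116)
((-14078 + q) - 2253) + u(h, 128) = ((-14078 - 26) - 2253) + 116 = (-14104 - 2253) + 116 = -16357 + 116 = -16241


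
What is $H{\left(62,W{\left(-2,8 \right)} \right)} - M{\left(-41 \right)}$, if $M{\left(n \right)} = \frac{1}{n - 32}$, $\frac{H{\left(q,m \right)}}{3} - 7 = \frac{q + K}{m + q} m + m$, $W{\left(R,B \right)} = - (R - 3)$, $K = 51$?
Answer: $\frac{299878}{4891} \approx 61.312$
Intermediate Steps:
$W{\left(R,B \right)} = 3 - R$ ($W{\left(R,B \right)} = - (-3 + R) = 3 - R$)
$H{\left(q,m \right)} = 21 + 3 m + \frac{3 m \left(51 + q\right)}{m + q}$ ($H{\left(q,m \right)} = 21 + 3 \left(\frac{q + 51}{m + q} m + m\right) = 21 + 3 \left(\frac{51 + q}{m + q} m + m\right) = 21 + 3 \left(\frac{m \left(51 + q\right)}{m + q} + m\right) = 21 + 3 \left(m + \frac{m \left(51 + q\right)}{m + q}\right) = 21 + \left(3 m + \frac{3 m \left(51 + q\right)}{m + q}\right) = 21 + 3 m + \frac{3 m \left(51 + q\right)}{m + q}$)
$M{\left(n \right)} = \frac{1}{-32 + n}$
$H{\left(62,W{\left(-2,8 \right)} \right)} - M{\left(-41 \right)} = \frac{3 \left(\left(3 - -2\right)^{2} + 7 \cdot 62 + 58 \left(3 - -2\right) + 2 \left(3 - -2\right) 62\right)}{\left(3 - -2\right) + 62} - \frac{1}{-32 - 41} = \frac{3 \left(\left(3 + 2\right)^{2} + 434 + 58 \left(3 + 2\right) + 2 \left(3 + 2\right) 62\right)}{\left(3 + 2\right) + 62} - \frac{1}{-73} = \frac{3 \left(5^{2} + 434 + 58 \cdot 5 + 2 \cdot 5 \cdot 62\right)}{5 + 62} - - \frac{1}{73} = \frac{3 \left(25 + 434 + 290 + 620\right)}{67} + \frac{1}{73} = 3 \cdot \frac{1}{67} \cdot 1369 + \frac{1}{73} = \frac{4107}{67} + \frac{1}{73} = \frac{299878}{4891}$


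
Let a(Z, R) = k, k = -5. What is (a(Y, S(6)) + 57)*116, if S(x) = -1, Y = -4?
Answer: 6032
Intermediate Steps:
a(Z, R) = -5
(a(Y, S(6)) + 57)*116 = (-5 + 57)*116 = 52*116 = 6032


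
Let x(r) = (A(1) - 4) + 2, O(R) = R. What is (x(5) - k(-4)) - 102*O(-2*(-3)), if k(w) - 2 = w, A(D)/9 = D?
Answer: -603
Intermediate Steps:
A(D) = 9*D
k(w) = 2 + w
x(r) = 7 (x(r) = (9*1 - 4) + 2 = (9 - 4) + 2 = 5 + 2 = 7)
(x(5) - k(-4)) - 102*O(-2*(-3)) = (7 - (2 - 4)) - (-204)*(-3) = (7 - 1*(-2)) - 102*6 = (7 + 2) - 612 = 9 - 612 = -603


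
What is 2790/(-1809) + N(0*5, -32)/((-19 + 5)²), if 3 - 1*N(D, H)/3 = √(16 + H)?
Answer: -58951/39396 - 3*I/49 ≈ -1.4964 - 0.061224*I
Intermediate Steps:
N(D, H) = 9 - 3*√(16 + H)
2790/(-1809) + N(0*5, -32)/((-19 + 5)²) = 2790/(-1809) + (9 - 3*√(16 - 32))/((-19 + 5)²) = 2790*(-1/1809) + (9 - 12*I)/((-14)²) = -310/201 + (9 - 12*I)/196 = -310/201 + (9 - 12*I)*(1/196) = -310/201 + (9/196 - 3*I/49) = -58951/39396 - 3*I/49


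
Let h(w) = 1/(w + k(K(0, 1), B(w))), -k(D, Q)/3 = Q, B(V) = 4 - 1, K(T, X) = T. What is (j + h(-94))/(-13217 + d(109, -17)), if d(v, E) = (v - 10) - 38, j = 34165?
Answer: -1759497/677534 ≈ -2.5969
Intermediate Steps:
d(v, E) = -48 + v (d(v, E) = (-10 + v) - 38 = -48 + v)
B(V) = 3
k(D, Q) = -3*Q
h(w) = 1/(-9 + w) (h(w) = 1/(w - 3*3) = 1/(w - 9) = 1/(-9 + w))
(j + h(-94))/(-13217 + d(109, -17)) = (34165 + 1/(-9 - 94))/(-13217 + (-48 + 109)) = (34165 + 1/(-103))/(-13217 + 61) = (34165 - 1/103)/(-13156) = (3518994/103)*(-1/13156) = -1759497/677534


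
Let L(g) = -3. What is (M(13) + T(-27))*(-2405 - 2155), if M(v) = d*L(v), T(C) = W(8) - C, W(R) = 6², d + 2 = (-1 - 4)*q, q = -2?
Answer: -177840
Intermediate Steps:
d = 8 (d = -2 + (-1 - 4)*(-2) = -2 - 5*(-2) = -2 + 10 = 8)
W(R) = 36
T(C) = 36 - C
M(v) = -24 (M(v) = 8*(-3) = -24)
(M(13) + T(-27))*(-2405 - 2155) = (-24 + (36 - 1*(-27)))*(-2405 - 2155) = (-24 + (36 + 27))*(-4560) = (-24 + 63)*(-4560) = 39*(-4560) = -177840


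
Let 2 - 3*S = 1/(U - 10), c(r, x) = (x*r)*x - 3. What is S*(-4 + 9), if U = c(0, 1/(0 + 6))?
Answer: 45/13 ≈ 3.4615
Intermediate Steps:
c(r, x) = -3 + r*x**2 (c(r, x) = (r*x)*x - 3 = r*x**2 - 3 = -3 + r*x**2)
U = -3 (U = -3 + 0*(1/(0 + 6))**2 = -3 + 0*(1/6)**2 = -3 + 0*(1/36) = -3 + 0 = -3)
S = 9/13 (S = 2/3 - 1/(3*(-3 - 10)) = 2/3 - 1/3/(-13) = 2/3 - 1/3*(-1/13) = 2/3 + 1/39 = 9/13 ≈ 0.69231)
S*(-4 + 9) = 9*(-4 + 9)/13 = (9/13)*5 = 45/13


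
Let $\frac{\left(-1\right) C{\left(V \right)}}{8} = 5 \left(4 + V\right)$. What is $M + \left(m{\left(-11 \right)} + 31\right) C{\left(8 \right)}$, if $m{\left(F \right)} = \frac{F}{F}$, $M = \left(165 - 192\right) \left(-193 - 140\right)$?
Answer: $-6369$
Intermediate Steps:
$M = 8991$ ($M = \left(-27\right) \left(-333\right) = 8991$)
$C{\left(V \right)} = -160 - 40 V$ ($C{\left(V \right)} = - 8 \cdot 5 \left(4 + V\right) = - 8 \left(20 + 5 V\right) = -160 - 40 V$)
$m{\left(F \right)} = 1$
$M + \left(m{\left(-11 \right)} + 31\right) C{\left(8 \right)} = 8991 + \left(1 + 31\right) \left(-160 - 320\right) = 8991 + 32 \left(-160 - 320\right) = 8991 + 32 \left(-480\right) = 8991 - 15360 = -6369$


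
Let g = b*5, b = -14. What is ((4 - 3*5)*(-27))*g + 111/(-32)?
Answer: -665391/32 ≈ -20793.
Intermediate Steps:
g = -70 (g = -14*5 = -70)
((4 - 3*5)*(-27))*g + 111/(-32) = ((4 - 3*5)*(-27))*(-70) + 111/(-32) = ((4 - 15)*(-27))*(-70) + 111*(-1/32) = -11*(-27)*(-70) - 111/32 = 297*(-70) - 111/32 = -20790 - 111/32 = -665391/32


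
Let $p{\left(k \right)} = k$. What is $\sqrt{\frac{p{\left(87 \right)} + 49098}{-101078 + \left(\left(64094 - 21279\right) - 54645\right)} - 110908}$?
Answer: $\frac{i \sqrt{4174149883}}{194} \approx 333.03 i$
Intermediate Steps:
$\sqrt{\frac{p{\left(87 \right)} + 49098}{-101078 + \left(\left(64094 - 21279\right) - 54645\right)} - 110908} = \sqrt{\frac{87 + 49098}{-101078 + \left(\left(64094 - 21279\right) - 54645\right)} - 110908} = \sqrt{\frac{49185}{-101078 + \left(42815 - 54645\right)} - 110908} = \sqrt{\frac{49185}{-101078 - 11830} - 110908} = \sqrt{\frac{49185}{-112908} - 110908} = \sqrt{49185 \left(- \frac{1}{112908}\right) - 110908} = \sqrt{- \frac{16395}{37636} - 110908} = \sqrt{- \frac{4174149883}{37636}} = \frac{i \sqrt{4174149883}}{194}$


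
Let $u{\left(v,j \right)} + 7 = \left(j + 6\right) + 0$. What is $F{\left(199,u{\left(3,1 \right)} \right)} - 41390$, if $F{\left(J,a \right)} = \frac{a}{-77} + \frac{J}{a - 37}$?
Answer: $- \frac{1531629}{37} \approx -41395.0$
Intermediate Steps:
$u{\left(v,j \right)} = -1 + j$ ($u{\left(v,j \right)} = -7 + \left(\left(j + 6\right) + 0\right) = -7 + \left(\left(6 + j\right) + 0\right) = -7 + \left(6 + j\right) = -1 + j$)
$F{\left(J,a \right)} = - \frac{a}{77} + \frac{J}{-37 + a}$ ($F{\left(J,a \right)} = a \left(- \frac{1}{77}\right) + \frac{J}{a - 37} = - \frac{a}{77} + \frac{J}{-37 + a}$)
$F{\left(199,u{\left(3,1 \right)} \right)} - 41390 = \frac{- \left(-1 + 1\right)^{2} + 37 \left(-1 + 1\right) + 77 \cdot 199}{77 \left(-37 + \left(-1 + 1\right)\right)} - 41390 = \frac{- 0^{2} + 37 \cdot 0 + 15323}{77 \left(-37 + 0\right)} - 41390 = \frac{\left(-1\right) 0 + 0 + 15323}{77 \left(-37\right)} - 41390 = \frac{1}{77} \left(- \frac{1}{37}\right) \left(0 + 0 + 15323\right) - 41390 = \frac{1}{77} \left(- \frac{1}{37}\right) 15323 - 41390 = - \frac{199}{37} - 41390 = - \frac{1531629}{37}$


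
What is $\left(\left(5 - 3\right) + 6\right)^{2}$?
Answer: $64$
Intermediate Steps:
$\left(\left(5 - 3\right) + 6\right)^{2} = \left(2 + 6\right)^{2} = 8^{2} = 64$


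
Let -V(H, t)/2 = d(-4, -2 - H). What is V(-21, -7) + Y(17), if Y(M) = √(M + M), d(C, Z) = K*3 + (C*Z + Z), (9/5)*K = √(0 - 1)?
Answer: 114 + √34 - 10*I/3 ≈ 119.83 - 3.3333*I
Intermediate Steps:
K = 5*I/9 (K = 5*√(0 - 1)/9 = 5*√(-1)/9 = 5*I/9 ≈ 0.55556*I)
d(C, Z) = Z + 5*I/3 + C*Z (d(C, Z) = (5*I/9)*3 + (C*Z + Z) = 5*I/3 + (Z + C*Z) = Z + 5*I/3 + C*Z)
V(H, t) = -12 - 6*H - 10*I/3 (V(H, t) = -2*((-2 - H) + 5*I/3 - 4*(-2 - H)) = -2*((-2 - H) + 5*I/3 + (8 + 4*H)) = -2*(6 + 3*H + 5*I/3) = -12 - 6*H - 10*I/3)
Y(M) = √2*√M (Y(M) = √(2*M) = √2*√M)
V(-21, -7) + Y(17) = (-12 - 6*(-21) - 10*I/3) + √2*√17 = (-12 + 126 - 10*I/3) + √34 = (114 - 10*I/3) + √34 = 114 + √34 - 10*I/3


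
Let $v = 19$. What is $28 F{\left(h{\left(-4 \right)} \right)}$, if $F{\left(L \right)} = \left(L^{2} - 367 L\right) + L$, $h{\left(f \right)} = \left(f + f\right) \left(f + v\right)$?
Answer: $1632960$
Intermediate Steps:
$h{\left(f \right)} = 2 f \left(19 + f\right)$ ($h{\left(f \right)} = \left(f + f\right) \left(f + 19\right) = 2 f \left(19 + f\right)$)
$F{\left(L \right)} = L^{2} - 366 L$
$28 F{\left(h{\left(-4 \right)} \right)} = 28 \cdot 2 \left(-4\right) \left(19 - 4\right) \left(-366 + 2 \left(-4\right) \left(19 - 4\right)\right) = 28 \cdot 2 \left(-4\right) 15 \left(-366 + 2 \left(-4\right) 15\right) = 28 \left(- 120 \left(-366 - 120\right)\right) = 28 \left(\left(-120\right) \left(-486\right)\right) = 28 \cdot 58320 = 1632960$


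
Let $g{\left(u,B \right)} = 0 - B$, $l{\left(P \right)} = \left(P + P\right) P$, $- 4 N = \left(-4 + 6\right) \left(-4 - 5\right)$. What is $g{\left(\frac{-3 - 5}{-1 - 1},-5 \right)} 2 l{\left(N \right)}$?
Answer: $405$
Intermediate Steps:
$N = \frac{9}{2}$ ($N = - \frac{\left(-4 + 6\right) \left(-4 - 5\right)}{4} = - \frac{2 \left(-9\right)}{4} = \left(- \frac{1}{4}\right) \left(-18\right) = \frac{9}{2} \approx 4.5$)
$l{\left(P \right)} = 2 P^{2}$ ($l{\left(P \right)} = 2 P P = 2 P^{2}$)
$g{\left(u,B \right)} = - B$
$g{\left(\frac{-3 - 5}{-1 - 1},-5 \right)} 2 l{\left(N \right)} = \left(-1\right) \left(-5\right) 2 \cdot 2 \left(\frac{9}{2}\right)^{2} = 5 \cdot 2 \cdot 2 \cdot \frac{81}{4} = 10 \cdot \frac{81}{2} = 405$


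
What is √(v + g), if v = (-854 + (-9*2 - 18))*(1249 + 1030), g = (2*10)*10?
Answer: 7*I*√41390 ≈ 1424.1*I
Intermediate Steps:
g = 200 (g = 20*10 = 200)
v = -2028310 (v = (-854 + (-18 - 18))*2279 = (-854 - 36)*2279 = -890*2279 = -2028310)
√(v + g) = √(-2028310 + 200) = √(-2028110) = 7*I*√41390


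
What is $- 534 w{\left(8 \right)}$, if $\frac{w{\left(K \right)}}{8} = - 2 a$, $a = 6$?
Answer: $51264$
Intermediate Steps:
$w{\left(K \right)} = -96$ ($w{\left(K \right)} = 8 \left(\left(-2\right) 6\right) = 8 \left(-12\right) = -96$)
$- 534 w{\left(8 \right)} = \left(-534\right) \left(-96\right) = 51264$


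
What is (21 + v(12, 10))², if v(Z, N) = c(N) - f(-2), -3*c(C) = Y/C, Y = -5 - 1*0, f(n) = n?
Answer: 19321/36 ≈ 536.69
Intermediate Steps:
Y = -5 (Y = -5 + 0 = -5)
c(C) = 5/(3*C) (c(C) = -(-5)/(3*C) = 5/(3*C))
v(Z, N) = 2 + 5/(3*N) (v(Z, N) = 5/(3*N) - 1*(-2) = 5/(3*N) + 2 = 2 + 5/(3*N))
(21 + v(12, 10))² = (21 + (2 + (5/3)/10))² = (21 + (2 + (5/3)*(⅒)))² = (21 + (2 + ⅙))² = (21 + 13/6)² = (139/6)² = 19321/36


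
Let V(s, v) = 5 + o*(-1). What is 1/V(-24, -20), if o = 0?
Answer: 1/5 ≈ 0.20000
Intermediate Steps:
V(s, v) = 5 (V(s, v) = 5 + 0*(-1) = 5 + 0 = 5)
1/V(-24, -20) = 1/5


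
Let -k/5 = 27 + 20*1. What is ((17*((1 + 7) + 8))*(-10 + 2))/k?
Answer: 2176/235 ≈ 9.2596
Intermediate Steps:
k = -235 (k = -5*(27 + 20*1) = -5*(27 + 20) = -5*47 = -235)
((17*((1 + 7) + 8))*(-10 + 2))/k = ((17*((1 + 7) + 8))*(-10 + 2))/(-235) = ((17*(8 + 8))*(-8))*(-1/235) = ((17*16)*(-8))*(-1/235) = (272*(-8))*(-1/235) = -2176*(-1/235) = 2176/235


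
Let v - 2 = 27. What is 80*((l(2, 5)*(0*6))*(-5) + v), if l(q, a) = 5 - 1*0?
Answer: 2320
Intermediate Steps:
l(q, a) = 5 (l(q, a) = 5 + 0 = 5)
v = 29 (v = 2 + 27 = 29)
80*((l(2, 5)*(0*6))*(-5) + v) = 80*((5*(0*6))*(-5) + 29) = 80*((5*0)*(-5) + 29) = 80*(0*(-5) + 29) = 80*(0 + 29) = 80*29 = 2320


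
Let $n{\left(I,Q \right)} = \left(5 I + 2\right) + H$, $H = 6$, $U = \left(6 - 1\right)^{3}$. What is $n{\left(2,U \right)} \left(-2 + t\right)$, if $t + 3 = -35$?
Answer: $-720$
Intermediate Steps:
$t = -38$ ($t = -3 - 35 = -38$)
$U = 125$ ($U = 5^{3} = 125$)
$n{\left(I,Q \right)} = 8 + 5 I$ ($n{\left(I,Q \right)} = \left(5 I + 2\right) + 6 = \left(2 + 5 I\right) + 6 = 8 + 5 I$)
$n{\left(2,U \right)} \left(-2 + t\right) = \left(8 + 5 \cdot 2\right) \left(-2 - 38\right) = \left(8 + 10\right) \left(-40\right) = 18 \left(-40\right) = -720$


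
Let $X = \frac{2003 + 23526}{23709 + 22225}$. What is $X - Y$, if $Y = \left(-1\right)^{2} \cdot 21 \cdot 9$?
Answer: $- \frac{1236571}{6562} \approx -188.44$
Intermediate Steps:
$X = \frac{3647}{6562}$ ($X = \frac{25529}{45934} = 25529 \cdot \frac{1}{45934} = \frac{3647}{6562} \approx 0.55578$)
$Y = 189$ ($Y = 1 \cdot 21 \cdot 9 = 21 \cdot 9 = 189$)
$X - Y = \frac{3647}{6562} - 189 = - \frac{1236571}{6562}$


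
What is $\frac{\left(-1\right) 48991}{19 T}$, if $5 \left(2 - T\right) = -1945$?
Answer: $- \frac{48991}{7429} \approx -6.5946$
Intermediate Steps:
$T = 391$ ($T = 2 - -389 = 2 + 389 = 391$)
$\frac{\left(-1\right) 48991}{19 T} = \frac{\left(-1\right) 48991}{19 \cdot 391} = - \frac{48991}{7429}$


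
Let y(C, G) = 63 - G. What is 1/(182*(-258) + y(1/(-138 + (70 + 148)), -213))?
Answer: -1/46680 ≈ -2.1422e-5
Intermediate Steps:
1/(182*(-258) + y(1/(-138 + (70 + 148)), -213)) = 1/(182*(-258) + (63 - 1*(-213))) = 1/(-46956 + (63 + 213)) = 1/(-46956 + 276) = 1/(-46680) = -1/46680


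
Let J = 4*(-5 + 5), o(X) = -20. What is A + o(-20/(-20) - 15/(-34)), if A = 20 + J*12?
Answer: 0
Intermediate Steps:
J = 0 (J = 4*0 = 0)
A = 20 (A = 20 + 0*12 = 20 + 0 = 20)
A + o(-20/(-20) - 15/(-34)) = 20 - 20 = 0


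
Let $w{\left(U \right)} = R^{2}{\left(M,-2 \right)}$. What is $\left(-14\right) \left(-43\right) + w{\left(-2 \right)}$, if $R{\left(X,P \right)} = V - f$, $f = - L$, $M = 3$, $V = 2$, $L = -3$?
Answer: $603$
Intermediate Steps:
$f = 3$ ($f = \left(-1\right) \left(-3\right) = 3$)
$R{\left(X,P \right)} = -1$ ($R{\left(X,P \right)} = 2 - 3 = -1$)
$w{\left(U \right)} = 1$ ($w{\left(U \right)} = \left(-1\right)^{2} = 1$)
$\left(-14\right) \left(-43\right) + w{\left(-2 \right)} = \left(-14\right) \left(-43\right) + 1 = 602 + 1 = 603$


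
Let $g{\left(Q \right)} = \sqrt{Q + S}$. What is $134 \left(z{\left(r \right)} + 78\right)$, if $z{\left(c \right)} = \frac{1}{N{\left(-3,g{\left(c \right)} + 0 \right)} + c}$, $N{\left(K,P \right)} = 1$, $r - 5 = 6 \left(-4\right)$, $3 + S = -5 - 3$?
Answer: $\frac{94001}{9} \approx 10445.0$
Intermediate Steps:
$S = -11$ ($S = -3 - 8 = -11$)
$r = -19$ ($r = 5 + 6 \left(-4\right) = 5 - 24 = -19$)
$g{\left(Q \right)} = \sqrt{-11 + Q}$ ($g{\left(Q \right)} = \sqrt{Q - 11} = \sqrt{-11 + Q}$)
$z{\left(c \right)} = \frac{1}{1 + c}$
$134 \left(z{\left(r \right)} + 78\right) = 134 \left(\frac{1}{1 - 19} + 78\right) = 134 \left(\frac{1}{-18} + 78\right) = 134 \left(- \frac{1}{18} + 78\right) = 134 \cdot \frac{1403}{18} = \frac{94001}{9}$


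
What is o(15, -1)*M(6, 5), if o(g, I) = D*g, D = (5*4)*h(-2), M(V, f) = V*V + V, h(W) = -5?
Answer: -63000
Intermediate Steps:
M(V, f) = V + V² (M(V, f) = V² + V = V + V²)
D = -100 (D = (5*4)*(-5) = 20*(-5) = -100)
o(g, I) = -100*g
o(15, -1)*M(6, 5) = (-100*15)*(6*(1 + 6)) = -9000*7 = -1500*42 = -63000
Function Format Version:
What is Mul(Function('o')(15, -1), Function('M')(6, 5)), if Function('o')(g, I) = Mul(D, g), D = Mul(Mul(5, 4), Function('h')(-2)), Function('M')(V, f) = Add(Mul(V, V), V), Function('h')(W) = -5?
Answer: -63000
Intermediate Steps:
Function('M')(V, f) = Add(V, Pow(V, 2)) (Function('M')(V, f) = Add(Pow(V, 2), V) = Add(V, Pow(V, 2)))
D = -100 (D = Mul(Mul(5, 4), -5) = Mul(20, -5) = -100)
Function('o')(g, I) = Mul(-100, g)
Mul(Function('o')(15, -1), Function('M')(6, 5)) = Mul(Mul(-100, 15), Mul(6, Add(1, 6))) = Mul(-1500, Mul(6, 7)) = Mul(-1500, 42) = -63000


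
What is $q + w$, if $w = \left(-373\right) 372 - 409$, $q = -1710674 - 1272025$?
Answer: $-3121864$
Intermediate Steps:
$q = -2982699$
$w = -139165$ ($w = -138756 - 409 = -139165$)
$q + w = -2982699 - 139165 = -3121864$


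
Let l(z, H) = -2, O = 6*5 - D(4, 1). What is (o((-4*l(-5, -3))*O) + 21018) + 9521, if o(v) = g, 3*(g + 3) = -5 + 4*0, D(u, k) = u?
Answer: 91603/3 ≈ 30534.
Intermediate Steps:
O = 26 (O = 6*5 - 1*4 = 30 - 4 = 26)
g = -14/3 (g = -3 + (-5 + 4*0)/3 = -3 + (-5 + 0)/3 = -3 + (⅓)*(-5) = -3 - 5/3 = -14/3 ≈ -4.6667)
o(v) = -14/3
(o((-4*l(-5, -3))*O) + 21018) + 9521 = (-14/3 + 21018) + 9521 = 63040/3 + 9521 = 91603/3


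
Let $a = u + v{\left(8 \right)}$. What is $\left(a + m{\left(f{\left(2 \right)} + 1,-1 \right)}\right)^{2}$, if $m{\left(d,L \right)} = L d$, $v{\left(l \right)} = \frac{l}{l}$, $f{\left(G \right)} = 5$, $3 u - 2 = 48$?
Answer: $\frac{1225}{9} \approx 136.11$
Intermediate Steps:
$u = \frac{50}{3}$ ($u = \frac{2}{3} + \frac{1}{3} \cdot 48 = \frac{2}{3} + 16 = \frac{50}{3} \approx 16.667$)
$v{\left(l \right)} = 1$
$a = \frac{53}{3}$ ($a = \frac{50}{3} + 1 = \frac{53}{3} \approx 17.667$)
$\left(a + m{\left(f{\left(2 \right)} + 1,-1 \right)}\right)^{2} = \left(\frac{53}{3} - \left(5 + 1\right)\right)^{2} = \left(\frac{53}{3} - 6\right)^{2} = \left(\frac{35}{3}\right)^{2} = \frac{1225}{9}$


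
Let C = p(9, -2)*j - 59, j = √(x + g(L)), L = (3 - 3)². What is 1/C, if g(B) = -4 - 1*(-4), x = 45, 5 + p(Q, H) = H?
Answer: -59/1276 + 21*√5/1276 ≈ -0.0094378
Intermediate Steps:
L = 0 (L = 0² = 0)
p(Q, H) = -5 + H
g(B) = 0 (g(B) = -4 + 4 = 0)
j = 3*√5 (j = √(45 + 0) = √45 = 3*√5 ≈ 6.7082)
C = -59 - 21*√5 (C = (-5 - 2)*(3*√5) - 59 = -21*√5 - 59 = -59 - 21*√5 ≈ -105.96)
1/C = 1/(-59 - 21*√5)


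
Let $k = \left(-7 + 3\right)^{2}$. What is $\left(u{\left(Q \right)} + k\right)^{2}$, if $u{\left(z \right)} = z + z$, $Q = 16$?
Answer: $2304$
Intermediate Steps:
$k = 16$ ($k = \left(-4\right)^{2} = 16$)
$u{\left(z \right)} = 2 z$
$\left(u{\left(Q \right)} + k\right)^{2} = \left(2 \cdot 16 + 16\right)^{2} = \left(32 + 16\right)^{2} = 48^{2} = 2304$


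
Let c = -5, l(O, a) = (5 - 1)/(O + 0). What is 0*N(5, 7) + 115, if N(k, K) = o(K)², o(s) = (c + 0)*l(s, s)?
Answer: 115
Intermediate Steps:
l(O, a) = 4/O
o(s) = -20/s (o(s) = (-5 + 0)*(4/s) = -20/s)
N(k, K) = 400/K² (N(k, K) = (-20/K)² = 400/K²)
0*N(5, 7) + 115 = 0*(400/7²) + 115 = 0*(400*(1/49)) + 115 = 0*(400/49) + 115 = 0 + 115 = 115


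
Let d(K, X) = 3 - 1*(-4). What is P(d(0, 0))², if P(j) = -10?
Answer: 100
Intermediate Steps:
d(K, X) = 7 (d(K, X) = 3 + 4 = 7)
P(d(0, 0))² = (-10)² = 100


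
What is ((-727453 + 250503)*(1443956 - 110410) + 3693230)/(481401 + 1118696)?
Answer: -636031071470/1600097 ≈ -3.9750e+5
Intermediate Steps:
((-727453 + 250503)*(1443956 - 110410) + 3693230)/(481401 + 1118696) = (-476950*1333546 + 3693230)/1600097 = (-636034764700 + 3693230)*(1/1600097) = -636031071470*1/1600097 = -636031071470/1600097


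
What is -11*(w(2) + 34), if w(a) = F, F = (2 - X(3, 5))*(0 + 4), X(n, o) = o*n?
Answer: 198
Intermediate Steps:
X(n, o) = n*o
F = -52 (F = (2 - 3*5)*(0 + 4) = (2 - 1*15)*4 = (2 - 15)*4 = -13*4 = -52)
w(a) = -52
-11*(w(2) + 34) = -11*(-52 + 34) = -11*(-18) = 198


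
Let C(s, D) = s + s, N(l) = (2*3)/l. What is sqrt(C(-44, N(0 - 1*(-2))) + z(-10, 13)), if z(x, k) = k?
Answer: 5*I*sqrt(3) ≈ 8.6602*I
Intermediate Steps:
N(l) = 6/l
C(s, D) = 2*s
sqrt(C(-44, N(0 - 1*(-2))) + z(-10, 13)) = sqrt(2*(-44) + 13) = sqrt(-88 + 13) = sqrt(-75) = 5*I*sqrt(3)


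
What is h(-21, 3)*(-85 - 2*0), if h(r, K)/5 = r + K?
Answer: 7650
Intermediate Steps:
h(r, K) = 5*K + 5*r (h(r, K) = 5*(r + K) = 5*(K + r) = 5*K + 5*r)
h(-21, 3)*(-85 - 2*0) = (5*3 + 5*(-21))*(-85 - 2*0) = (15 - 105)*(-85 + 0) = -90*(-85) = 7650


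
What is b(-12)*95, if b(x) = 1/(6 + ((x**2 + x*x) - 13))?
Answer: 95/281 ≈ 0.33808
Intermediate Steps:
b(x) = 1/(-7 + 2*x**2) (b(x) = 1/(6 + ((x**2 + x**2) - 13)) = 1/(6 + (2*x**2 - 13)) = 1/(6 + (-13 + 2*x**2)) = 1/(-7 + 2*x**2))
b(-12)*95 = 95/(-7 + 2*(-12)**2) = 95/(-7 + 2*144) = 95/(-7 + 288) = 95/281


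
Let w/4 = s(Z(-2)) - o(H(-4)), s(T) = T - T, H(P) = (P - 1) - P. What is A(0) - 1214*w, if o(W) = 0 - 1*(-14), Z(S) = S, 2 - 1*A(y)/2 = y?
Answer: 67988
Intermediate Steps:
A(y) = 4 - 2*y
H(P) = -1 (H(P) = (-1 + P) - P = -1)
s(T) = 0
o(W) = 14 (o(W) = 0 + 14 = 14)
w = -56 (w = 4*(0 - 1*14) = 4*(0 - 14) = 4*(-14) = -56)
A(0) - 1214*w = (4 - 2*0) - 1214*(-56) = (4 + 0) + 67984 = 4 + 67984 = 67988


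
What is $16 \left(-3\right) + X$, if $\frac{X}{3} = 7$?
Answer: $-27$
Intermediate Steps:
$X = 21$ ($X = 3 \cdot 7 = 21$)
$16 \left(-3\right) + X = 16 \left(-3\right) + 21 = -48 + 21 = -27$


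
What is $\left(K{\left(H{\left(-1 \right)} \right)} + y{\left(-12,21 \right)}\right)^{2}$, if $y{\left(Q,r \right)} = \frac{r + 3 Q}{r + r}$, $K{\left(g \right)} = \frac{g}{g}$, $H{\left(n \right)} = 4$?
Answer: $\frac{81}{196} \approx 0.41327$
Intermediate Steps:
$K{\left(g \right)} = 1$
$y{\left(Q,r \right)} = \frac{r + 3 Q}{2 r}$
$\left(K{\left(H{\left(-1 \right)} \right)} + y{\left(-12,21 \right)}\right)^{2} = \left(1 + \frac{21 + 3 \left(-12\right)}{2 \cdot 21}\right)^{2} = \left(1 + \frac{1}{2} \cdot \frac{1}{21} \left(21 - 36\right)\right)^{2} = \left(1 + \frac{1}{2} \cdot \frac{1}{21} \left(-15\right)\right)^{2} = \left(1 - \frac{5}{14}\right)^{2} = \left(\frac{9}{14}\right)^{2} = \frac{81}{196}$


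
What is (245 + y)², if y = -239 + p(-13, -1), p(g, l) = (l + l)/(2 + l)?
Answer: 16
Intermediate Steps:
p(g, l) = 2*l/(2 + l) (p(g, l) = (2*l)/(2 + l) = 2*l/(2 + l))
y = -241 (y = -239 + 2*(-1)/(2 - 1) = -239 + 2*(-1)/1 = -239 + 2*(-1)*1 = -239 - 2 = -241)
(245 + y)² = (245 - 241)² = 4² = 16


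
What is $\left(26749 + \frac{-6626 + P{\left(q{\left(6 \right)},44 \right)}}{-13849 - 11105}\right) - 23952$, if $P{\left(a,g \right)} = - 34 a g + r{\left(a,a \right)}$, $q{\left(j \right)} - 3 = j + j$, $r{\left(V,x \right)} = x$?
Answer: $\frac{69825389}{24954} \approx 2798.2$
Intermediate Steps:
$q{\left(j \right)} = 3 + 2 j$ ($q{\left(j \right)} = 3 + \left(j + j\right) = 3 + 2 j$)
$P{\left(a,g \right)} = a - 34 a g$ ($P{\left(a,g \right)} = - 34 a g + a = a - 34 a g$)
$\left(26749 + \frac{-6626 + P{\left(q{\left(6 \right)},44 \right)}}{-13849 - 11105}\right) - 23952 = \left(26749 + \frac{-6626 + \left(3 + 2 \cdot 6\right) \left(1 - 1496\right)}{-13849 - 11105}\right) - 23952 = \left(26749 + \frac{-6626 + \left(3 + 12\right) \left(1 - 1496\right)}{-24954}\right) - 23952 = \left(26749 + \left(-6626 + 15 \left(-1495\right)\right) \left(- \frac{1}{24954}\right)\right) - 23952 = \left(26749 + \left(-6626 - 22425\right) \left(- \frac{1}{24954}\right)\right) - 23952 = \left(26749 - - \frac{29051}{24954}\right) - 23952 = \left(26749 + \frac{29051}{24954}\right) - 23952 = \frac{667523597}{24954} - 23952 = \frac{69825389}{24954}$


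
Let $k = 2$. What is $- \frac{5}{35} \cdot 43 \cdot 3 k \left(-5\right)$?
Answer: $\frac{1290}{7} \approx 184.29$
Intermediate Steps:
$- \frac{5}{35} \cdot 43 \cdot 3 k \left(-5\right) = - \frac{5}{35} \cdot 43 \cdot 3 \cdot 2 \left(-5\right) = \left(-5\right) \frac{1}{35} \cdot 43 \cdot 6 \left(-5\right) = \left(- \frac{1}{7}\right) 43 \left(-30\right) = \left(- \frac{43}{7}\right) \left(-30\right) = \frac{1290}{7}$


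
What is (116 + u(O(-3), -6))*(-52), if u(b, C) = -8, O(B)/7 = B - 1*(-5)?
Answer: -5616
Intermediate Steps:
O(B) = 35 + 7*B (O(B) = 7*(B - 1*(-5)) = 7*(B + 5) = 7*(5 + B) = 35 + 7*B)
(116 + u(O(-3), -6))*(-52) = (116 - 8)*(-52) = 108*(-52) = -5616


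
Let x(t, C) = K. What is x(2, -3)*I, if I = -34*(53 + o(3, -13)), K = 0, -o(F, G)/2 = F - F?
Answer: 0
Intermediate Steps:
o(F, G) = 0 (o(F, G) = -2*(F - F) = -2*0 = 0)
x(t, C) = 0
I = -1802 (I = -34*(53 + 0) = -34*53 = -1802)
x(2, -3)*I = 0*(-1802) = 0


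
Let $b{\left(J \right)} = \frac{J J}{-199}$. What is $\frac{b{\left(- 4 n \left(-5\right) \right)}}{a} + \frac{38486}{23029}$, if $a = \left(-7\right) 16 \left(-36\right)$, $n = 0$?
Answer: $\frac{38486}{23029} \approx 1.6712$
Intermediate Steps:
$a = 4032$ ($a = \left(-112\right) \left(-36\right) = 4032$)
$b{\left(J \right)} = - \frac{J^{2}}{199}$ ($b{\left(J \right)} = J^{2} \left(- \frac{1}{199}\right) = - \frac{J^{2}}{199}$)
$\frac{b{\left(- 4 n \left(-5\right) \right)}}{a} + \frac{38486}{23029} = \frac{\left(- \frac{1}{199}\right) \left(\left(-4\right) 0 \left(-5\right)\right)^{2}}{4032} + \frac{38486}{23029} = - \frac{\left(0 \left(-5\right)\right)^{2}}{199} \cdot \frac{1}{4032} + 38486 \cdot \frac{1}{23029} = - \frac{0^{2}}{199} \cdot \frac{1}{4032} + \frac{38486}{23029} = \left(- \frac{1}{199}\right) 0 \cdot \frac{1}{4032} + \frac{38486}{23029} = 0 \cdot \frac{1}{4032} + \frac{38486}{23029} = 0 + \frac{38486}{23029} = \frac{38486}{23029}$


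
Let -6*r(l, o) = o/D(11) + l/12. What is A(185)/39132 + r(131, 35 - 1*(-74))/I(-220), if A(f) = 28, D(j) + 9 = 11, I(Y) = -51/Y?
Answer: -46930511/997866 ≈ -47.031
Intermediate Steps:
D(j) = 2 (D(j) = -9 + 11 = 2)
r(l, o) = -o/12 - l/72 (r(l, o) = -(o/2 + l/12)/6 = -o/12 - l/72)
A(185)/39132 + r(131, 35 - 1*(-74))/I(-220) = 28/39132 + (-(35 - 1*(-74))/12 - 1/72*131)/((-51/(-220))) = 28*(1/39132) + (-(35 + 74)/12 - 131/72)/((-51*(-1/220))) = 7/9783 + (-1/12*109 - 131/72)/(51/220) = 7/9783 + (-109/12 - 131/72)*(220/51) = 7/9783 - 785/72*220/51 = 7/9783 - 43175/918 = -46930511/997866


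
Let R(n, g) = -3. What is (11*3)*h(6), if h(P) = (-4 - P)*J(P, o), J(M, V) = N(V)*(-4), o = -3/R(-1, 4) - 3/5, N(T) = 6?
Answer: 7920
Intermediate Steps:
o = ⅖ (o = -3/(-3) - 3/5 = -3*(-⅓) - 3*⅕ = 1 - ⅗ = ⅖ ≈ 0.40000)
J(M, V) = -24 (J(M, V) = 6*(-4) = -24)
h(P) = 96 + 24*P (h(P) = (-4 - P)*(-24) = 96 + 24*P)
(11*3)*h(6) = (11*3)*(96 + 24*6) = 33*(96 + 144) = 33*240 = 7920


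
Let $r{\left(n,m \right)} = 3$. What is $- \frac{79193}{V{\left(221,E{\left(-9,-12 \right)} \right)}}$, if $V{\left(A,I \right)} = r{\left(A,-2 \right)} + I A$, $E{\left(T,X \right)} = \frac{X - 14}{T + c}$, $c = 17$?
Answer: $\frac{316772}{2861} \approx 110.72$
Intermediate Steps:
$E{\left(T,X \right)} = \frac{-14 + X}{17 + T}$ ($E{\left(T,X \right)} = \frac{X - 14}{T + 17} = \frac{-14 + X}{17 + T}$)
$V{\left(A,I \right)} = 3 + A I$ ($V{\left(A,I \right)} = 3 + I A = 3 + A I$)
$- \frac{79193}{V{\left(221,E{\left(-9,-12 \right)} \right)}} = - \frac{79193}{3 + 221 \frac{-14 - 12}{17 - 9}} = - \frac{79193}{3 + 221 \cdot \frac{1}{8} \left(-26\right)} = - \frac{79193}{3 + 221 \left(- \frac{13}{4}\right)} = - \frac{79193}{3 - \frac{2873}{4}} = - \frac{79193}{- \frac{2861}{4}} = \left(-79193\right) \left(- \frac{4}{2861}\right) = \frac{316772}{2861}$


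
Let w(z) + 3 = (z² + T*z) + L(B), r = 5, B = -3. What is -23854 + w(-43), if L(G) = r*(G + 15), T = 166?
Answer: -29086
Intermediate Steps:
L(G) = 75 + 5*G (L(G) = 5*(G + 15) = 5*(15 + G) = 75 + 5*G)
w(z) = 57 + z² + 166*z (w(z) = -3 + ((z² + 166*z) + (75 + 5*(-3))) = -3 + ((z² + 166*z) + (75 - 15)) = -3 + ((z² + 166*z) + 60) = -3 + (60 + z² + 166*z) = 57 + z² + 166*z)
-23854 + w(-43) = -23854 + (57 + (-43)² + 166*(-43)) = -23854 + (57 + 1849 - 7138) = -23854 - 5232 = -29086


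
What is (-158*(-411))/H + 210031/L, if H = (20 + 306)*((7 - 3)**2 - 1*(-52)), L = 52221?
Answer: 4023547253/578817564 ≈ 6.9513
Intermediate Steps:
H = 22168 (H = 326*(4**2 + 52) = 326*(16 + 52) = 326*68 = 22168)
(-158*(-411))/H + 210031/L = -158*(-411)/22168 + 210031/52221 = 64938*(1/22168) + 210031*(1/52221) = 32469/11084 + 210031/52221 = 4023547253/578817564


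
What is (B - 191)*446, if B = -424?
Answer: -274290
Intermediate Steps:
(B - 191)*446 = (-424 - 191)*446 = -615*446 = -274290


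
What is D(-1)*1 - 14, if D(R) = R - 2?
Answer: -17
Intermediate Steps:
D(R) = -2 + R
D(-1)*1 - 14 = (-2 - 1)*1 - 14 = -3*1 - 14 = -3 - 14 = -17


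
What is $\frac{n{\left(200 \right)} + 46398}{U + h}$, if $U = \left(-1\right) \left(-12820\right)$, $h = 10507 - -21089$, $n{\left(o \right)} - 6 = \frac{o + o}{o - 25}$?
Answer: $\frac{81211}{77728} \approx 1.0448$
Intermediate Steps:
$n{\left(o \right)} = 6 + \frac{2 o}{-25 + o}$ ($n{\left(o \right)} = 6 + \frac{o + o}{o - 25} = 6 + \frac{2 o}{-25 + o}$)
$h = 31596$ ($h = 10507 + 21089 = 31596$)
$U = 12820$
$\frac{n{\left(200 \right)} + 46398}{U + h} = \frac{\frac{2 \left(-75 + 4 \cdot 200\right)}{-25 + 200} + 46398}{12820 + 31596} = \frac{\frac{2 \left(-75 + 800\right)}{175} + 46398}{44416} = \left(2 \cdot \frac{1}{175} \cdot 725 + 46398\right) \frac{1}{44416} = \left(\frac{58}{7} + 46398\right) \frac{1}{44416} = \frac{324844}{7} \cdot \frac{1}{44416} = \frac{81211}{77728}$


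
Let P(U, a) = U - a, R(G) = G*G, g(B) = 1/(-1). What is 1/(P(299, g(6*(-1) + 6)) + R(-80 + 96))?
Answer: 1/556 ≈ 0.0017986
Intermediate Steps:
g(B) = -1
R(G) = G²
1/(P(299, g(6*(-1) + 6)) + R(-80 + 96)) = 1/((299 - 1*(-1)) + (-80 + 96)²) = 1/((299 + 1) + 16²) = 1/(300 + 256) = 1/556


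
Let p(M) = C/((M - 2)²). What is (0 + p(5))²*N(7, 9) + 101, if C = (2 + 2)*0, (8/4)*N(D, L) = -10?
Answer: 101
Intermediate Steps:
N(D, L) = -5 (N(D, L) = (½)*(-10) = -5)
C = 0 (C = 4*0 = 0)
p(M) = 0 (p(M) = 0/((M - 2)²) = 0/((-2 + M)²) = 0/(-2 + M)² = 0)
(0 + p(5))²*N(7, 9) + 101 = (0 + 0)²*(-5) + 101 = 0²*(-5) + 101 = 0*(-5) + 101 = 0 + 101 = 101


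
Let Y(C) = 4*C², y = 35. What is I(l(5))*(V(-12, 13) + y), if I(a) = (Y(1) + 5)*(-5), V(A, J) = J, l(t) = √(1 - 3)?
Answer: -2160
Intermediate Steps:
l(t) = I*√2 (l(t) = √(-2) = I*√2)
I(a) = -45 (I(a) = (4*1² + 5)*(-5) = (4*1 + 5)*(-5) = (4 + 5)*(-5) = 9*(-5) = -45)
I(l(5))*(V(-12, 13) + y) = -45*(13 + 35) = -45*48 = -2160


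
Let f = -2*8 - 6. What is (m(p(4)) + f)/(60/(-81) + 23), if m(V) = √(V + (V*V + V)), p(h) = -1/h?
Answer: -594/601 + 27*I*√7/2404 ≈ -0.98835 + 0.029715*I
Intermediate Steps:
f = -22 (f = -16 - 6 = -22)
m(V) = √(V² + 2*V) (m(V) = √(V + (V² + V)) = √(V + (V + V²)) = √(V² + 2*V))
(m(p(4)) + f)/(60/(-81) + 23) = (√((-1/4)*(2 - 1/4)) - 22)/(60/(-81) + 23) = (√((-1*¼)*(2 - 1*¼)) - 22)/(60*(-1/81) + 23) = (√(-(2 - ¼)/4) - 22)/(-20/27 + 23) = (√(-¼*7/4) - 22)/(601/27) = (√(-7/16) - 22)*(27/601) = (I*√7/4 - 22)*(27/601) = (-22 + I*√7/4)*(27/601) = -594/601 + 27*I*√7/2404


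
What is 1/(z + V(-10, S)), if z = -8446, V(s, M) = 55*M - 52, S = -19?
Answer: -1/9543 ≈ -0.00010479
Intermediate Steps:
V(s, M) = -52 + 55*M
1/(z + V(-10, S)) = 1/(-8446 + (-52 + 55*(-19))) = 1/(-8446 + (-52 - 1045)) = 1/(-8446 - 1097) = 1/(-9543) = -1/9543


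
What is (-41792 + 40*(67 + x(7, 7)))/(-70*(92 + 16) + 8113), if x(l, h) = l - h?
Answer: -39112/553 ≈ -70.727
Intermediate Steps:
(-41792 + 40*(67 + x(7, 7)))/(-70*(92 + 16) + 8113) = (-41792 + 40*(67 + (7 - 1*7)))/(-70*(92 + 16) + 8113) = (-41792 + 40*(67 + (7 - 7)))/(-70*108 + 8113) = (-41792 + 40*(67 + 0))/(-7560 + 8113) = (-41792 + 40*67)/553 = (-41792 + 2680)*(1/553) = -39112*1/553 = -39112/553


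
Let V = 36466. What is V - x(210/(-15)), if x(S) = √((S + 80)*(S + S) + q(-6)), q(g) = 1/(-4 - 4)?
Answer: 36466 - I*√29570/4 ≈ 36466.0 - 42.99*I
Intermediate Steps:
q(g) = -⅛ (q(g) = 1/(-8) = -⅛)
x(S) = √(-⅛ + 2*S*(80 + S)) (x(S) = √((S + 80)*(S + S) - ⅛) = √((80 + S)*(2*S) - ⅛) = √(2*S*(80 + S) - ⅛) = √(-⅛ + 2*S*(80 + S)))
V - x(210/(-15)) = 36466 - √(-2 + 32*(210/(-15))² + 2560*(210/(-15)))/4 = 36466 - √(-2 + 32*(210*(-1/15))² + 2560*(210*(-1/15)))/4 = 36466 - √(-2 + 32*(-14)² + 2560*(-14))/4 = 36466 - √(-2 + 32*196 - 35840)/4 = 36466 - √(-2 + 6272 - 35840)/4 = 36466 - √(-29570)/4 = 36466 - I*√29570/4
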